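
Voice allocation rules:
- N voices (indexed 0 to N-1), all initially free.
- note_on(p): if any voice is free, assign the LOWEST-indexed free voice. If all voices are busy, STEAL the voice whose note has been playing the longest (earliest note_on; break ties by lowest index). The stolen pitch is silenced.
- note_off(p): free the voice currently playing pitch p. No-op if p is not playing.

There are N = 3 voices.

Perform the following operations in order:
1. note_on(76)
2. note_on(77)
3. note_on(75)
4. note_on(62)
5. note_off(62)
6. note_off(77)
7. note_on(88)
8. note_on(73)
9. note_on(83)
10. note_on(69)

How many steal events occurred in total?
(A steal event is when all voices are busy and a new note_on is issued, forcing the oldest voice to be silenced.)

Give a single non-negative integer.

Op 1: note_on(76): voice 0 is free -> assigned | voices=[76 - -]
Op 2: note_on(77): voice 1 is free -> assigned | voices=[76 77 -]
Op 3: note_on(75): voice 2 is free -> assigned | voices=[76 77 75]
Op 4: note_on(62): all voices busy, STEAL voice 0 (pitch 76, oldest) -> assign | voices=[62 77 75]
Op 5: note_off(62): free voice 0 | voices=[- 77 75]
Op 6: note_off(77): free voice 1 | voices=[- - 75]
Op 7: note_on(88): voice 0 is free -> assigned | voices=[88 - 75]
Op 8: note_on(73): voice 1 is free -> assigned | voices=[88 73 75]
Op 9: note_on(83): all voices busy, STEAL voice 2 (pitch 75, oldest) -> assign | voices=[88 73 83]
Op 10: note_on(69): all voices busy, STEAL voice 0 (pitch 88, oldest) -> assign | voices=[69 73 83]

Answer: 3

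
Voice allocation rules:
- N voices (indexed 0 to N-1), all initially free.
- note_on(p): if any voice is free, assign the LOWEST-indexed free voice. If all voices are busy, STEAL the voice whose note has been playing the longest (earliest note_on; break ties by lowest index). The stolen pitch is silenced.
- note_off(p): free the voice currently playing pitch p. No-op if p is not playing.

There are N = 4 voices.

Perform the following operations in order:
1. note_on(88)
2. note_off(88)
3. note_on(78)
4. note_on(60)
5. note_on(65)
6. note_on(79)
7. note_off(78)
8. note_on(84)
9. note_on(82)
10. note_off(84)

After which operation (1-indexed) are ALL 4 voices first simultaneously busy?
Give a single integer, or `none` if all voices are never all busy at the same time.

Op 1: note_on(88): voice 0 is free -> assigned | voices=[88 - - -]
Op 2: note_off(88): free voice 0 | voices=[- - - -]
Op 3: note_on(78): voice 0 is free -> assigned | voices=[78 - - -]
Op 4: note_on(60): voice 1 is free -> assigned | voices=[78 60 - -]
Op 5: note_on(65): voice 2 is free -> assigned | voices=[78 60 65 -]
Op 6: note_on(79): voice 3 is free -> assigned | voices=[78 60 65 79]
Op 7: note_off(78): free voice 0 | voices=[- 60 65 79]
Op 8: note_on(84): voice 0 is free -> assigned | voices=[84 60 65 79]
Op 9: note_on(82): all voices busy, STEAL voice 1 (pitch 60, oldest) -> assign | voices=[84 82 65 79]
Op 10: note_off(84): free voice 0 | voices=[- 82 65 79]

Answer: 6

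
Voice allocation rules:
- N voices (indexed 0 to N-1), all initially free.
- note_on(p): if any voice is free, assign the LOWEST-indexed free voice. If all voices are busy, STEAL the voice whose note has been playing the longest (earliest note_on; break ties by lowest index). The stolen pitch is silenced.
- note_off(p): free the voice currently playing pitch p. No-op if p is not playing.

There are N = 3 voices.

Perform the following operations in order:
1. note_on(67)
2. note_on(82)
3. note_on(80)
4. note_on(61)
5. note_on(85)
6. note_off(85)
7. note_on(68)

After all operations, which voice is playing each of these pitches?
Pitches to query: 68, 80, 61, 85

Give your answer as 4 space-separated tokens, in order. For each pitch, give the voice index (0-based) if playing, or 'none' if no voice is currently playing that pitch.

Op 1: note_on(67): voice 0 is free -> assigned | voices=[67 - -]
Op 2: note_on(82): voice 1 is free -> assigned | voices=[67 82 -]
Op 3: note_on(80): voice 2 is free -> assigned | voices=[67 82 80]
Op 4: note_on(61): all voices busy, STEAL voice 0 (pitch 67, oldest) -> assign | voices=[61 82 80]
Op 5: note_on(85): all voices busy, STEAL voice 1 (pitch 82, oldest) -> assign | voices=[61 85 80]
Op 6: note_off(85): free voice 1 | voices=[61 - 80]
Op 7: note_on(68): voice 1 is free -> assigned | voices=[61 68 80]

Answer: 1 2 0 none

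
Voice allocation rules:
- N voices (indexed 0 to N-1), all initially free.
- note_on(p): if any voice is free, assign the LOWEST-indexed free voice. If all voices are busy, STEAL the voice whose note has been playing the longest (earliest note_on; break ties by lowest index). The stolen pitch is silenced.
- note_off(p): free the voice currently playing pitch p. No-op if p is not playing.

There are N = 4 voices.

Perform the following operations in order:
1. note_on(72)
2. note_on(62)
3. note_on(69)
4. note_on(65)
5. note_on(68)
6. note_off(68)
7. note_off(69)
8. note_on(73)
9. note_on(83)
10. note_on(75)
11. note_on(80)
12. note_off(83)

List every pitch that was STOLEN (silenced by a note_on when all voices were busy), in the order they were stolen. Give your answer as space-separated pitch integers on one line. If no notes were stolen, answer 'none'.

Op 1: note_on(72): voice 0 is free -> assigned | voices=[72 - - -]
Op 2: note_on(62): voice 1 is free -> assigned | voices=[72 62 - -]
Op 3: note_on(69): voice 2 is free -> assigned | voices=[72 62 69 -]
Op 4: note_on(65): voice 3 is free -> assigned | voices=[72 62 69 65]
Op 5: note_on(68): all voices busy, STEAL voice 0 (pitch 72, oldest) -> assign | voices=[68 62 69 65]
Op 6: note_off(68): free voice 0 | voices=[- 62 69 65]
Op 7: note_off(69): free voice 2 | voices=[- 62 - 65]
Op 8: note_on(73): voice 0 is free -> assigned | voices=[73 62 - 65]
Op 9: note_on(83): voice 2 is free -> assigned | voices=[73 62 83 65]
Op 10: note_on(75): all voices busy, STEAL voice 1 (pitch 62, oldest) -> assign | voices=[73 75 83 65]
Op 11: note_on(80): all voices busy, STEAL voice 3 (pitch 65, oldest) -> assign | voices=[73 75 83 80]
Op 12: note_off(83): free voice 2 | voices=[73 75 - 80]

Answer: 72 62 65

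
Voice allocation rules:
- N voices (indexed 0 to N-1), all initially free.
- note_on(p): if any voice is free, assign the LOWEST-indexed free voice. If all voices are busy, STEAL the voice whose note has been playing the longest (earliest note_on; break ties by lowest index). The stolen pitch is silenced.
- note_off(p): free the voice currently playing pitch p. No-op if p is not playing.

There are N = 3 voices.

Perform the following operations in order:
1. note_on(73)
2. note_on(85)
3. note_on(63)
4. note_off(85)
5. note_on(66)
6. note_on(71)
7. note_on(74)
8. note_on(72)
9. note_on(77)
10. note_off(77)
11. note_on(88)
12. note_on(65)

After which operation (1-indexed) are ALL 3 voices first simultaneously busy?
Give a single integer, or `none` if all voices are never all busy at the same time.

Answer: 3

Derivation:
Op 1: note_on(73): voice 0 is free -> assigned | voices=[73 - -]
Op 2: note_on(85): voice 1 is free -> assigned | voices=[73 85 -]
Op 3: note_on(63): voice 2 is free -> assigned | voices=[73 85 63]
Op 4: note_off(85): free voice 1 | voices=[73 - 63]
Op 5: note_on(66): voice 1 is free -> assigned | voices=[73 66 63]
Op 6: note_on(71): all voices busy, STEAL voice 0 (pitch 73, oldest) -> assign | voices=[71 66 63]
Op 7: note_on(74): all voices busy, STEAL voice 2 (pitch 63, oldest) -> assign | voices=[71 66 74]
Op 8: note_on(72): all voices busy, STEAL voice 1 (pitch 66, oldest) -> assign | voices=[71 72 74]
Op 9: note_on(77): all voices busy, STEAL voice 0 (pitch 71, oldest) -> assign | voices=[77 72 74]
Op 10: note_off(77): free voice 0 | voices=[- 72 74]
Op 11: note_on(88): voice 0 is free -> assigned | voices=[88 72 74]
Op 12: note_on(65): all voices busy, STEAL voice 2 (pitch 74, oldest) -> assign | voices=[88 72 65]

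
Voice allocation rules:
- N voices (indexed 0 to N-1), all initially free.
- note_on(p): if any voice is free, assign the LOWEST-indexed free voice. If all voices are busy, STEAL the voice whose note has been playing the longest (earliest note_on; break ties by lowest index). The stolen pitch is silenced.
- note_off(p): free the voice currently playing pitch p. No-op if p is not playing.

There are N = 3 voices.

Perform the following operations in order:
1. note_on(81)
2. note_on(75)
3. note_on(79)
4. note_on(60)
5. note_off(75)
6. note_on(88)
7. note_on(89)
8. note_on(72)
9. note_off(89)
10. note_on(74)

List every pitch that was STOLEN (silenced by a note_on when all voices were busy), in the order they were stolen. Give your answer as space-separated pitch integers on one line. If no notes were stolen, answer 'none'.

Op 1: note_on(81): voice 0 is free -> assigned | voices=[81 - -]
Op 2: note_on(75): voice 1 is free -> assigned | voices=[81 75 -]
Op 3: note_on(79): voice 2 is free -> assigned | voices=[81 75 79]
Op 4: note_on(60): all voices busy, STEAL voice 0 (pitch 81, oldest) -> assign | voices=[60 75 79]
Op 5: note_off(75): free voice 1 | voices=[60 - 79]
Op 6: note_on(88): voice 1 is free -> assigned | voices=[60 88 79]
Op 7: note_on(89): all voices busy, STEAL voice 2 (pitch 79, oldest) -> assign | voices=[60 88 89]
Op 8: note_on(72): all voices busy, STEAL voice 0 (pitch 60, oldest) -> assign | voices=[72 88 89]
Op 9: note_off(89): free voice 2 | voices=[72 88 -]
Op 10: note_on(74): voice 2 is free -> assigned | voices=[72 88 74]

Answer: 81 79 60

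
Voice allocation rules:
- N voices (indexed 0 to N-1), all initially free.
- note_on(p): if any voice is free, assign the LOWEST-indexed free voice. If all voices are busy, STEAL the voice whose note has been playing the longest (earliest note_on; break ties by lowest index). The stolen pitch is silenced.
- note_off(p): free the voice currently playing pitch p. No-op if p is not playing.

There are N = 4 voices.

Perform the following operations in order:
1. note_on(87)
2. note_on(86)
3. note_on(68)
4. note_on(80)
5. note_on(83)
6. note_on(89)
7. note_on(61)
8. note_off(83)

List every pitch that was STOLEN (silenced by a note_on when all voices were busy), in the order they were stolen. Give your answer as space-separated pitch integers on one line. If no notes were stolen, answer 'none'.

Op 1: note_on(87): voice 0 is free -> assigned | voices=[87 - - -]
Op 2: note_on(86): voice 1 is free -> assigned | voices=[87 86 - -]
Op 3: note_on(68): voice 2 is free -> assigned | voices=[87 86 68 -]
Op 4: note_on(80): voice 3 is free -> assigned | voices=[87 86 68 80]
Op 5: note_on(83): all voices busy, STEAL voice 0 (pitch 87, oldest) -> assign | voices=[83 86 68 80]
Op 6: note_on(89): all voices busy, STEAL voice 1 (pitch 86, oldest) -> assign | voices=[83 89 68 80]
Op 7: note_on(61): all voices busy, STEAL voice 2 (pitch 68, oldest) -> assign | voices=[83 89 61 80]
Op 8: note_off(83): free voice 0 | voices=[- 89 61 80]

Answer: 87 86 68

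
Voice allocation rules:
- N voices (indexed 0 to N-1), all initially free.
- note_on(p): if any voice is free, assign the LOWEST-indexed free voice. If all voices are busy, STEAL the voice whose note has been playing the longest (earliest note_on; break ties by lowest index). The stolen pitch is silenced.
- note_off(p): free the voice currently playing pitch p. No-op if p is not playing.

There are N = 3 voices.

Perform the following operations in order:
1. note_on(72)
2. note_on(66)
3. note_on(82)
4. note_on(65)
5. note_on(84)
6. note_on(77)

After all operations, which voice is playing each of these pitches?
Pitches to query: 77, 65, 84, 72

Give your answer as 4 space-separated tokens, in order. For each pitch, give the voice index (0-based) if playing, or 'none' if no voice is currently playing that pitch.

Answer: 2 0 1 none

Derivation:
Op 1: note_on(72): voice 0 is free -> assigned | voices=[72 - -]
Op 2: note_on(66): voice 1 is free -> assigned | voices=[72 66 -]
Op 3: note_on(82): voice 2 is free -> assigned | voices=[72 66 82]
Op 4: note_on(65): all voices busy, STEAL voice 0 (pitch 72, oldest) -> assign | voices=[65 66 82]
Op 5: note_on(84): all voices busy, STEAL voice 1 (pitch 66, oldest) -> assign | voices=[65 84 82]
Op 6: note_on(77): all voices busy, STEAL voice 2 (pitch 82, oldest) -> assign | voices=[65 84 77]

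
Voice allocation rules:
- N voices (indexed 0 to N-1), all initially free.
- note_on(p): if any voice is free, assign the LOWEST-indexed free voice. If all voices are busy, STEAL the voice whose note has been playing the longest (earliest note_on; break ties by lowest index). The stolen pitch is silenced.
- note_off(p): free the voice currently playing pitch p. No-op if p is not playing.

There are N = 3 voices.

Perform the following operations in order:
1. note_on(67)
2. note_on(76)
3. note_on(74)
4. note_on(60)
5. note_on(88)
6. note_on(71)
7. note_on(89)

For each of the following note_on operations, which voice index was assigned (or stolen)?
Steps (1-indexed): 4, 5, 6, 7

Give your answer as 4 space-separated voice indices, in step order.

Answer: 0 1 2 0

Derivation:
Op 1: note_on(67): voice 0 is free -> assigned | voices=[67 - -]
Op 2: note_on(76): voice 1 is free -> assigned | voices=[67 76 -]
Op 3: note_on(74): voice 2 is free -> assigned | voices=[67 76 74]
Op 4: note_on(60): all voices busy, STEAL voice 0 (pitch 67, oldest) -> assign | voices=[60 76 74]
Op 5: note_on(88): all voices busy, STEAL voice 1 (pitch 76, oldest) -> assign | voices=[60 88 74]
Op 6: note_on(71): all voices busy, STEAL voice 2 (pitch 74, oldest) -> assign | voices=[60 88 71]
Op 7: note_on(89): all voices busy, STEAL voice 0 (pitch 60, oldest) -> assign | voices=[89 88 71]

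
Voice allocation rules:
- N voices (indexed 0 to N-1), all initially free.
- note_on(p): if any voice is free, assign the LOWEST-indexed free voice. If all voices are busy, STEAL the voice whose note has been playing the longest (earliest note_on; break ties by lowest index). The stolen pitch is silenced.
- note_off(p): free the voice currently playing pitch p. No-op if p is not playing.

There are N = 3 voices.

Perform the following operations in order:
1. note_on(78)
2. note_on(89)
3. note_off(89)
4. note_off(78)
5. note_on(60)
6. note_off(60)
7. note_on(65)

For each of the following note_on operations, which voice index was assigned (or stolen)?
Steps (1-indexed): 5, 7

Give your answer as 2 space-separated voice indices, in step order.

Op 1: note_on(78): voice 0 is free -> assigned | voices=[78 - -]
Op 2: note_on(89): voice 1 is free -> assigned | voices=[78 89 -]
Op 3: note_off(89): free voice 1 | voices=[78 - -]
Op 4: note_off(78): free voice 0 | voices=[- - -]
Op 5: note_on(60): voice 0 is free -> assigned | voices=[60 - -]
Op 6: note_off(60): free voice 0 | voices=[- - -]
Op 7: note_on(65): voice 0 is free -> assigned | voices=[65 - -]

Answer: 0 0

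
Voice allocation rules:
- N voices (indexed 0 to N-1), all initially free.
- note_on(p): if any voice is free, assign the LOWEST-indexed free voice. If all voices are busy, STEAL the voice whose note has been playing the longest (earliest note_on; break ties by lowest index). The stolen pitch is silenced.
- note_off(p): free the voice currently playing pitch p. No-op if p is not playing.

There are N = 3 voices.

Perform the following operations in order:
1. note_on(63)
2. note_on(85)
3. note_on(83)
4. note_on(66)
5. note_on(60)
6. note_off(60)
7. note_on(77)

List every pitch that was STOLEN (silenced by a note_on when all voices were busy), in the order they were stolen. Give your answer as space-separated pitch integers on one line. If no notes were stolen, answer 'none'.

Answer: 63 85

Derivation:
Op 1: note_on(63): voice 0 is free -> assigned | voices=[63 - -]
Op 2: note_on(85): voice 1 is free -> assigned | voices=[63 85 -]
Op 3: note_on(83): voice 2 is free -> assigned | voices=[63 85 83]
Op 4: note_on(66): all voices busy, STEAL voice 0 (pitch 63, oldest) -> assign | voices=[66 85 83]
Op 5: note_on(60): all voices busy, STEAL voice 1 (pitch 85, oldest) -> assign | voices=[66 60 83]
Op 6: note_off(60): free voice 1 | voices=[66 - 83]
Op 7: note_on(77): voice 1 is free -> assigned | voices=[66 77 83]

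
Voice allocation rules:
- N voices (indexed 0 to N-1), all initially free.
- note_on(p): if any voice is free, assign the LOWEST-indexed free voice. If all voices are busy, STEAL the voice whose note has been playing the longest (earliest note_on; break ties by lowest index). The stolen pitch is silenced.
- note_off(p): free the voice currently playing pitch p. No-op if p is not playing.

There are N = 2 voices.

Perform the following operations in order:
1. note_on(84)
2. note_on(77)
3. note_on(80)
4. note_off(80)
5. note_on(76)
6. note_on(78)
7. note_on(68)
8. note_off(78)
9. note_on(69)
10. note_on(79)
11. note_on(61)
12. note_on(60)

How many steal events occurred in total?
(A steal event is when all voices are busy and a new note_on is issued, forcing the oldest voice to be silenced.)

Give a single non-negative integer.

Op 1: note_on(84): voice 0 is free -> assigned | voices=[84 -]
Op 2: note_on(77): voice 1 is free -> assigned | voices=[84 77]
Op 3: note_on(80): all voices busy, STEAL voice 0 (pitch 84, oldest) -> assign | voices=[80 77]
Op 4: note_off(80): free voice 0 | voices=[- 77]
Op 5: note_on(76): voice 0 is free -> assigned | voices=[76 77]
Op 6: note_on(78): all voices busy, STEAL voice 1 (pitch 77, oldest) -> assign | voices=[76 78]
Op 7: note_on(68): all voices busy, STEAL voice 0 (pitch 76, oldest) -> assign | voices=[68 78]
Op 8: note_off(78): free voice 1 | voices=[68 -]
Op 9: note_on(69): voice 1 is free -> assigned | voices=[68 69]
Op 10: note_on(79): all voices busy, STEAL voice 0 (pitch 68, oldest) -> assign | voices=[79 69]
Op 11: note_on(61): all voices busy, STEAL voice 1 (pitch 69, oldest) -> assign | voices=[79 61]
Op 12: note_on(60): all voices busy, STEAL voice 0 (pitch 79, oldest) -> assign | voices=[60 61]

Answer: 6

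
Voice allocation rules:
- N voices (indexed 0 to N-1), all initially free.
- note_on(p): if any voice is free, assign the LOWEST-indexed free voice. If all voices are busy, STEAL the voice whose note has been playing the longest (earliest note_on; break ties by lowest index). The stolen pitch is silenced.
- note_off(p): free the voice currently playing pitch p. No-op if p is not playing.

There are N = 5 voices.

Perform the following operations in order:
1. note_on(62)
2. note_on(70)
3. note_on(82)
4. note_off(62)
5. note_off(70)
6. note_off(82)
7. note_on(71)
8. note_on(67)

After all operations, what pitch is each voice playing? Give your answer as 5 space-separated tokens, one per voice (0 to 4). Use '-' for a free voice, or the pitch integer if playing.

Answer: 71 67 - - -

Derivation:
Op 1: note_on(62): voice 0 is free -> assigned | voices=[62 - - - -]
Op 2: note_on(70): voice 1 is free -> assigned | voices=[62 70 - - -]
Op 3: note_on(82): voice 2 is free -> assigned | voices=[62 70 82 - -]
Op 4: note_off(62): free voice 0 | voices=[- 70 82 - -]
Op 5: note_off(70): free voice 1 | voices=[- - 82 - -]
Op 6: note_off(82): free voice 2 | voices=[- - - - -]
Op 7: note_on(71): voice 0 is free -> assigned | voices=[71 - - - -]
Op 8: note_on(67): voice 1 is free -> assigned | voices=[71 67 - - -]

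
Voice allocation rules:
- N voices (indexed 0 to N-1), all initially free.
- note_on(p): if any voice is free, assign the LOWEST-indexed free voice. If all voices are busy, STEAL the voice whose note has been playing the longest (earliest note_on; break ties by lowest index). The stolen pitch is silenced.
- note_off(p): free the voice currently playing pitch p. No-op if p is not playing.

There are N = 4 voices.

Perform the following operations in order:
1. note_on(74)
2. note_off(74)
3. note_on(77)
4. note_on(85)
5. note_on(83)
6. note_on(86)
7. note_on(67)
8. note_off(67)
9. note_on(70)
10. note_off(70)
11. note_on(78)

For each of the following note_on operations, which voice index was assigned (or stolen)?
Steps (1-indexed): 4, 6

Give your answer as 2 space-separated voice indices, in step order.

Op 1: note_on(74): voice 0 is free -> assigned | voices=[74 - - -]
Op 2: note_off(74): free voice 0 | voices=[- - - -]
Op 3: note_on(77): voice 0 is free -> assigned | voices=[77 - - -]
Op 4: note_on(85): voice 1 is free -> assigned | voices=[77 85 - -]
Op 5: note_on(83): voice 2 is free -> assigned | voices=[77 85 83 -]
Op 6: note_on(86): voice 3 is free -> assigned | voices=[77 85 83 86]
Op 7: note_on(67): all voices busy, STEAL voice 0 (pitch 77, oldest) -> assign | voices=[67 85 83 86]
Op 8: note_off(67): free voice 0 | voices=[- 85 83 86]
Op 9: note_on(70): voice 0 is free -> assigned | voices=[70 85 83 86]
Op 10: note_off(70): free voice 0 | voices=[- 85 83 86]
Op 11: note_on(78): voice 0 is free -> assigned | voices=[78 85 83 86]

Answer: 1 3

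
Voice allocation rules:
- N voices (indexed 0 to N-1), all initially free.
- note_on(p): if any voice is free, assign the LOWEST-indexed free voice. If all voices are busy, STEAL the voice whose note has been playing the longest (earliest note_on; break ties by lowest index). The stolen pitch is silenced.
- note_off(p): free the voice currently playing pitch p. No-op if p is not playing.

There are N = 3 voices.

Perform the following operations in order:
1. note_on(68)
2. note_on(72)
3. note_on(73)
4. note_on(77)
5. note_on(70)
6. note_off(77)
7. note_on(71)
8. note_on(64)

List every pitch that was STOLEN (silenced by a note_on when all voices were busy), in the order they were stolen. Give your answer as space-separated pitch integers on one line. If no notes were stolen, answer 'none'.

Op 1: note_on(68): voice 0 is free -> assigned | voices=[68 - -]
Op 2: note_on(72): voice 1 is free -> assigned | voices=[68 72 -]
Op 3: note_on(73): voice 2 is free -> assigned | voices=[68 72 73]
Op 4: note_on(77): all voices busy, STEAL voice 0 (pitch 68, oldest) -> assign | voices=[77 72 73]
Op 5: note_on(70): all voices busy, STEAL voice 1 (pitch 72, oldest) -> assign | voices=[77 70 73]
Op 6: note_off(77): free voice 0 | voices=[- 70 73]
Op 7: note_on(71): voice 0 is free -> assigned | voices=[71 70 73]
Op 8: note_on(64): all voices busy, STEAL voice 2 (pitch 73, oldest) -> assign | voices=[71 70 64]

Answer: 68 72 73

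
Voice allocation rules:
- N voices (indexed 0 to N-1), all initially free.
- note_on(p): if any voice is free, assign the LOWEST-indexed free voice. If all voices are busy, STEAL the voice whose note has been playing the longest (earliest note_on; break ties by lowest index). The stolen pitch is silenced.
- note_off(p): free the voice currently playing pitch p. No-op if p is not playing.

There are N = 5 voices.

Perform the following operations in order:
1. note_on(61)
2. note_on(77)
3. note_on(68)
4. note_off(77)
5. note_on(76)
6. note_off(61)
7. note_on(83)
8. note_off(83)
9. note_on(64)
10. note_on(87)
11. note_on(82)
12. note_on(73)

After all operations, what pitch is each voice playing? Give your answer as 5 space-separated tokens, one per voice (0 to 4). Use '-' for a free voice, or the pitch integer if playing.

Answer: 64 76 73 87 82

Derivation:
Op 1: note_on(61): voice 0 is free -> assigned | voices=[61 - - - -]
Op 2: note_on(77): voice 1 is free -> assigned | voices=[61 77 - - -]
Op 3: note_on(68): voice 2 is free -> assigned | voices=[61 77 68 - -]
Op 4: note_off(77): free voice 1 | voices=[61 - 68 - -]
Op 5: note_on(76): voice 1 is free -> assigned | voices=[61 76 68 - -]
Op 6: note_off(61): free voice 0 | voices=[- 76 68 - -]
Op 7: note_on(83): voice 0 is free -> assigned | voices=[83 76 68 - -]
Op 8: note_off(83): free voice 0 | voices=[- 76 68 - -]
Op 9: note_on(64): voice 0 is free -> assigned | voices=[64 76 68 - -]
Op 10: note_on(87): voice 3 is free -> assigned | voices=[64 76 68 87 -]
Op 11: note_on(82): voice 4 is free -> assigned | voices=[64 76 68 87 82]
Op 12: note_on(73): all voices busy, STEAL voice 2 (pitch 68, oldest) -> assign | voices=[64 76 73 87 82]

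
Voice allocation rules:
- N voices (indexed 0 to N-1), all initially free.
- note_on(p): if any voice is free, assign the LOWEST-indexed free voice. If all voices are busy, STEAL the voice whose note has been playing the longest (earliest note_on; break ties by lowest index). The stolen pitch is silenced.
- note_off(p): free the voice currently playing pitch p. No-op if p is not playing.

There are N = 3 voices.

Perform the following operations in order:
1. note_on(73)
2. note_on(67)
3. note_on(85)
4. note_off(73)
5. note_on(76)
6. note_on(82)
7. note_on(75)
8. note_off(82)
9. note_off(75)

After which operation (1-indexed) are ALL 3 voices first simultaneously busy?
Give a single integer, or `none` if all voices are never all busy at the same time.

Op 1: note_on(73): voice 0 is free -> assigned | voices=[73 - -]
Op 2: note_on(67): voice 1 is free -> assigned | voices=[73 67 -]
Op 3: note_on(85): voice 2 is free -> assigned | voices=[73 67 85]
Op 4: note_off(73): free voice 0 | voices=[- 67 85]
Op 5: note_on(76): voice 0 is free -> assigned | voices=[76 67 85]
Op 6: note_on(82): all voices busy, STEAL voice 1 (pitch 67, oldest) -> assign | voices=[76 82 85]
Op 7: note_on(75): all voices busy, STEAL voice 2 (pitch 85, oldest) -> assign | voices=[76 82 75]
Op 8: note_off(82): free voice 1 | voices=[76 - 75]
Op 9: note_off(75): free voice 2 | voices=[76 - -]

Answer: 3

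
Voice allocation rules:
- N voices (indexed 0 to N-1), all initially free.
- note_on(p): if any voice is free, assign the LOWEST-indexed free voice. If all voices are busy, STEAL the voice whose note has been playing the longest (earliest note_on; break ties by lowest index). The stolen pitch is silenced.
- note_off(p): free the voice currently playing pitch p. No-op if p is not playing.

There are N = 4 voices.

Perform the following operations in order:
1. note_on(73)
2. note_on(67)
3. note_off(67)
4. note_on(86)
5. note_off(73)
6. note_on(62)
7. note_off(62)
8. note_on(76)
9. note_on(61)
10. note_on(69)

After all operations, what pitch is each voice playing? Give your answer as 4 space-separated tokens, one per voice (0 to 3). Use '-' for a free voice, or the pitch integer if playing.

Answer: 76 86 61 69

Derivation:
Op 1: note_on(73): voice 0 is free -> assigned | voices=[73 - - -]
Op 2: note_on(67): voice 1 is free -> assigned | voices=[73 67 - -]
Op 3: note_off(67): free voice 1 | voices=[73 - - -]
Op 4: note_on(86): voice 1 is free -> assigned | voices=[73 86 - -]
Op 5: note_off(73): free voice 0 | voices=[- 86 - -]
Op 6: note_on(62): voice 0 is free -> assigned | voices=[62 86 - -]
Op 7: note_off(62): free voice 0 | voices=[- 86 - -]
Op 8: note_on(76): voice 0 is free -> assigned | voices=[76 86 - -]
Op 9: note_on(61): voice 2 is free -> assigned | voices=[76 86 61 -]
Op 10: note_on(69): voice 3 is free -> assigned | voices=[76 86 61 69]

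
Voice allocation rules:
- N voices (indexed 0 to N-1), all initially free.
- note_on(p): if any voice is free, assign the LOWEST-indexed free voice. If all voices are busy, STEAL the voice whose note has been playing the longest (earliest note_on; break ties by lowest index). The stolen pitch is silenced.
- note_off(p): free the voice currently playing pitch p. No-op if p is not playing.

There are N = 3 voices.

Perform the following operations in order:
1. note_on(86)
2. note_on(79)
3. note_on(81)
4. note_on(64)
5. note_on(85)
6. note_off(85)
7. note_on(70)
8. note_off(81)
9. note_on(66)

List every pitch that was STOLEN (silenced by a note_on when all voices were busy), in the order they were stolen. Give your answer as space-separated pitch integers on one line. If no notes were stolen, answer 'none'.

Op 1: note_on(86): voice 0 is free -> assigned | voices=[86 - -]
Op 2: note_on(79): voice 1 is free -> assigned | voices=[86 79 -]
Op 3: note_on(81): voice 2 is free -> assigned | voices=[86 79 81]
Op 4: note_on(64): all voices busy, STEAL voice 0 (pitch 86, oldest) -> assign | voices=[64 79 81]
Op 5: note_on(85): all voices busy, STEAL voice 1 (pitch 79, oldest) -> assign | voices=[64 85 81]
Op 6: note_off(85): free voice 1 | voices=[64 - 81]
Op 7: note_on(70): voice 1 is free -> assigned | voices=[64 70 81]
Op 8: note_off(81): free voice 2 | voices=[64 70 -]
Op 9: note_on(66): voice 2 is free -> assigned | voices=[64 70 66]

Answer: 86 79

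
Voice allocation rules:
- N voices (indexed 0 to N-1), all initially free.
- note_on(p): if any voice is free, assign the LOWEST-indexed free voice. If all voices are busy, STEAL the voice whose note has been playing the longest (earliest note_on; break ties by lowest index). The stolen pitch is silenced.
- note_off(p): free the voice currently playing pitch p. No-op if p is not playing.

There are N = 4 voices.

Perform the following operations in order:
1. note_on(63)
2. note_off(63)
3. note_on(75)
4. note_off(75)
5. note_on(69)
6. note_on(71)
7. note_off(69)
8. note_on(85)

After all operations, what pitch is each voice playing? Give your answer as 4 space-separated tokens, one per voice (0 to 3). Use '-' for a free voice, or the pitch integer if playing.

Answer: 85 71 - -

Derivation:
Op 1: note_on(63): voice 0 is free -> assigned | voices=[63 - - -]
Op 2: note_off(63): free voice 0 | voices=[- - - -]
Op 3: note_on(75): voice 0 is free -> assigned | voices=[75 - - -]
Op 4: note_off(75): free voice 0 | voices=[- - - -]
Op 5: note_on(69): voice 0 is free -> assigned | voices=[69 - - -]
Op 6: note_on(71): voice 1 is free -> assigned | voices=[69 71 - -]
Op 7: note_off(69): free voice 0 | voices=[- 71 - -]
Op 8: note_on(85): voice 0 is free -> assigned | voices=[85 71 - -]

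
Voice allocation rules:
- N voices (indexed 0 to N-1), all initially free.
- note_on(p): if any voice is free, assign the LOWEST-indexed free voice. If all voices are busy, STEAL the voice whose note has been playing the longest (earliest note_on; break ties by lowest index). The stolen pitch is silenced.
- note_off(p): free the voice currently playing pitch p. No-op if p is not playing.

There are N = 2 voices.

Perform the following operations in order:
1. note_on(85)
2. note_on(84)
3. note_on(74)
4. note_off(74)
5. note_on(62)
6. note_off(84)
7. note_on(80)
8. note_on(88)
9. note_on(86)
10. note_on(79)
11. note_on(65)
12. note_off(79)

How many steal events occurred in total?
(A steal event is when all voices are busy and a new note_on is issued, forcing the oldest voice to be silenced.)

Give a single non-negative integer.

Op 1: note_on(85): voice 0 is free -> assigned | voices=[85 -]
Op 2: note_on(84): voice 1 is free -> assigned | voices=[85 84]
Op 3: note_on(74): all voices busy, STEAL voice 0 (pitch 85, oldest) -> assign | voices=[74 84]
Op 4: note_off(74): free voice 0 | voices=[- 84]
Op 5: note_on(62): voice 0 is free -> assigned | voices=[62 84]
Op 6: note_off(84): free voice 1 | voices=[62 -]
Op 7: note_on(80): voice 1 is free -> assigned | voices=[62 80]
Op 8: note_on(88): all voices busy, STEAL voice 0 (pitch 62, oldest) -> assign | voices=[88 80]
Op 9: note_on(86): all voices busy, STEAL voice 1 (pitch 80, oldest) -> assign | voices=[88 86]
Op 10: note_on(79): all voices busy, STEAL voice 0 (pitch 88, oldest) -> assign | voices=[79 86]
Op 11: note_on(65): all voices busy, STEAL voice 1 (pitch 86, oldest) -> assign | voices=[79 65]
Op 12: note_off(79): free voice 0 | voices=[- 65]

Answer: 5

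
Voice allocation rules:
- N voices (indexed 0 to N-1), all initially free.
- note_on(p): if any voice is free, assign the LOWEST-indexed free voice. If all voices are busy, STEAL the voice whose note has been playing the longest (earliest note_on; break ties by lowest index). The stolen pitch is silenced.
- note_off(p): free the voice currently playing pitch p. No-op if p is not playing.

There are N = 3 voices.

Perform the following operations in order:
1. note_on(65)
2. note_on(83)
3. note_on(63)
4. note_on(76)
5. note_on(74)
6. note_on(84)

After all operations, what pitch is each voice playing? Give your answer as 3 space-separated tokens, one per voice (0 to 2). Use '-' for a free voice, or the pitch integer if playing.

Op 1: note_on(65): voice 0 is free -> assigned | voices=[65 - -]
Op 2: note_on(83): voice 1 is free -> assigned | voices=[65 83 -]
Op 3: note_on(63): voice 2 is free -> assigned | voices=[65 83 63]
Op 4: note_on(76): all voices busy, STEAL voice 0 (pitch 65, oldest) -> assign | voices=[76 83 63]
Op 5: note_on(74): all voices busy, STEAL voice 1 (pitch 83, oldest) -> assign | voices=[76 74 63]
Op 6: note_on(84): all voices busy, STEAL voice 2 (pitch 63, oldest) -> assign | voices=[76 74 84]

Answer: 76 74 84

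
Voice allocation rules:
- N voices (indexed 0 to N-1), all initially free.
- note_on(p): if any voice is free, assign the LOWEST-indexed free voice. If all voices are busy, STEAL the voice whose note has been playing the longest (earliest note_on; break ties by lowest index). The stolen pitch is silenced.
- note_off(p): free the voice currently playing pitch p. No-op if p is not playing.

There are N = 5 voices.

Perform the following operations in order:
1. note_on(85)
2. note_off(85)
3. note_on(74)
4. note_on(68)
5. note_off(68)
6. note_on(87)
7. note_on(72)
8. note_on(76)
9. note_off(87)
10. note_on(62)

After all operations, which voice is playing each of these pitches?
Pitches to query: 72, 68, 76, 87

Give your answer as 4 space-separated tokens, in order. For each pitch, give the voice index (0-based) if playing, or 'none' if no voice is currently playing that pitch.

Answer: 2 none 3 none

Derivation:
Op 1: note_on(85): voice 0 is free -> assigned | voices=[85 - - - -]
Op 2: note_off(85): free voice 0 | voices=[- - - - -]
Op 3: note_on(74): voice 0 is free -> assigned | voices=[74 - - - -]
Op 4: note_on(68): voice 1 is free -> assigned | voices=[74 68 - - -]
Op 5: note_off(68): free voice 1 | voices=[74 - - - -]
Op 6: note_on(87): voice 1 is free -> assigned | voices=[74 87 - - -]
Op 7: note_on(72): voice 2 is free -> assigned | voices=[74 87 72 - -]
Op 8: note_on(76): voice 3 is free -> assigned | voices=[74 87 72 76 -]
Op 9: note_off(87): free voice 1 | voices=[74 - 72 76 -]
Op 10: note_on(62): voice 1 is free -> assigned | voices=[74 62 72 76 -]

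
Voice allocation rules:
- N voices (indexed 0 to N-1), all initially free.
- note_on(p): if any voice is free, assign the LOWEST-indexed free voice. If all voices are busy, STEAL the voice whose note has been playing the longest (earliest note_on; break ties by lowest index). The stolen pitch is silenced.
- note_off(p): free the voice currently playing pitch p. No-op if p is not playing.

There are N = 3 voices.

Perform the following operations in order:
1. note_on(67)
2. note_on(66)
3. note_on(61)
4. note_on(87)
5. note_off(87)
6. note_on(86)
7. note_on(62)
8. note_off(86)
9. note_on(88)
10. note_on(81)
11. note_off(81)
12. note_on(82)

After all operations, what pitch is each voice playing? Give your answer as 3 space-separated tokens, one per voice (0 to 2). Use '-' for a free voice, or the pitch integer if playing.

Answer: 88 62 82

Derivation:
Op 1: note_on(67): voice 0 is free -> assigned | voices=[67 - -]
Op 2: note_on(66): voice 1 is free -> assigned | voices=[67 66 -]
Op 3: note_on(61): voice 2 is free -> assigned | voices=[67 66 61]
Op 4: note_on(87): all voices busy, STEAL voice 0 (pitch 67, oldest) -> assign | voices=[87 66 61]
Op 5: note_off(87): free voice 0 | voices=[- 66 61]
Op 6: note_on(86): voice 0 is free -> assigned | voices=[86 66 61]
Op 7: note_on(62): all voices busy, STEAL voice 1 (pitch 66, oldest) -> assign | voices=[86 62 61]
Op 8: note_off(86): free voice 0 | voices=[- 62 61]
Op 9: note_on(88): voice 0 is free -> assigned | voices=[88 62 61]
Op 10: note_on(81): all voices busy, STEAL voice 2 (pitch 61, oldest) -> assign | voices=[88 62 81]
Op 11: note_off(81): free voice 2 | voices=[88 62 -]
Op 12: note_on(82): voice 2 is free -> assigned | voices=[88 62 82]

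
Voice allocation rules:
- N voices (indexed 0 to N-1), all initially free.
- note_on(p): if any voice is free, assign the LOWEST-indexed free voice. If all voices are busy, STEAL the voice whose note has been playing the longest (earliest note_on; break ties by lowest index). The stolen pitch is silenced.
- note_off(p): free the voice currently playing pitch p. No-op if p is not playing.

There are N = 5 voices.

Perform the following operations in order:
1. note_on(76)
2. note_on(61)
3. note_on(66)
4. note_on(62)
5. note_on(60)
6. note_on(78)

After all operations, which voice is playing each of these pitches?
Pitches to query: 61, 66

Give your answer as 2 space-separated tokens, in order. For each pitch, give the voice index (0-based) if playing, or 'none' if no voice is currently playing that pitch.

Answer: 1 2

Derivation:
Op 1: note_on(76): voice 0 is free -> assigned | voices=[76 - - - -]
Op 2: note_on(61): voice 1 is free -> assigned | voices=[76 61 - - -]
Op 3: note_on(66): voice 2 is free -> assigned | voices=[76 61 66 - -]
Op 4: note_on(62): voice 3 is free -> assigned | voices=[76 61 66 62 -]
Op 5: note_on(60): voice 4 is free -> assigned | voices=[76 61 66 62 60]
Op 6: note_on(78): all voices busy, STEAL voice 0 (pitch 76, oldest) -> assign | voices=[78 61 66 62 60]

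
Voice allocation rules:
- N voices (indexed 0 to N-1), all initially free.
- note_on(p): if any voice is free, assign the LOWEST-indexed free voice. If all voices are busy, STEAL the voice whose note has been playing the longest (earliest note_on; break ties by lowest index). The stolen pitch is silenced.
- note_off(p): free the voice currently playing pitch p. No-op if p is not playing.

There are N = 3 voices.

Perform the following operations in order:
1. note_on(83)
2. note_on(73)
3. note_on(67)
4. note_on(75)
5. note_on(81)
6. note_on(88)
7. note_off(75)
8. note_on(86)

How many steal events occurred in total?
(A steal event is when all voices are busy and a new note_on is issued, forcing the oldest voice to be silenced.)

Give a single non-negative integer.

Answer: 3

Derivation:
Op 1: note_on(83): voice 0 is free -> assigned | voices=[83 - -]
Op 2: note_on(73): voice 1 is free -> assigned | voices=[83 73 -]
Op 3: note_on(67): voice 2 is free -> assigned | voices=[83 73 67]
Op 4: note_on(75): all voices busy, STEAL voice 0 (pitch 83, oldest) -> assign | voices=[75 73 67]
Op 5: note_on(81): all voices busy, STEAL voice 1 (pitch 73, oldest) -> assign | voices=[75 81 67]
Op 6: note_on(88): all voices busy, STEAL voice 2 (pitch 67, oldest) -> assign | voices=[75 81 88]
Op 7: note_off(75): free voice 0 | voices=[- 81 88]
Op 8: note_on(86): voice 0 is free -> assigned | voices=[86 81 88]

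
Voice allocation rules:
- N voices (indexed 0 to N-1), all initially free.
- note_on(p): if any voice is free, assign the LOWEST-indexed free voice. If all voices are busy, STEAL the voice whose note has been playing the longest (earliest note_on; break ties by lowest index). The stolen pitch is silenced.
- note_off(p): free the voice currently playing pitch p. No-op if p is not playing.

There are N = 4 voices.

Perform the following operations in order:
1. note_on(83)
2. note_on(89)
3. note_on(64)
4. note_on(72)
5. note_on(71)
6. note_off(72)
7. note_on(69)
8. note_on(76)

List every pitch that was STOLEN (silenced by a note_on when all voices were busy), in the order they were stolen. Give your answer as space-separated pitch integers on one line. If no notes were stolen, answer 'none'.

Op 1: note_on(83): voice 0 is free -> assigned | voices=[83 - - -]
Op 2: note_on(89): voice 1 is free -> assigned | voices=[83 89 - -]
Op 3: note_on(64): voice 2 is free -> assigned | voices=[83 89 64 -]
Op 4: note_on(72): voice 3 is free -> assigned | voices=[83 89 64 72]
Op 5: note_on(71): all voices busy, STEAL voice 0 (pitch 83, oldest) -> assign | voices=[71 89 64 72]
Op 6: note_off(72): free voice 3 | voices=[71 89 64 -]
Op 7: note_on(69): voice 3 is free -> assigned | voices=[71 89 64 69]
Op 8: note_on(76): all voices busy, STEAL voice 1 (pitch 89, oldest) -> assign | voices=[71 76 64 69]

Answer: 83 89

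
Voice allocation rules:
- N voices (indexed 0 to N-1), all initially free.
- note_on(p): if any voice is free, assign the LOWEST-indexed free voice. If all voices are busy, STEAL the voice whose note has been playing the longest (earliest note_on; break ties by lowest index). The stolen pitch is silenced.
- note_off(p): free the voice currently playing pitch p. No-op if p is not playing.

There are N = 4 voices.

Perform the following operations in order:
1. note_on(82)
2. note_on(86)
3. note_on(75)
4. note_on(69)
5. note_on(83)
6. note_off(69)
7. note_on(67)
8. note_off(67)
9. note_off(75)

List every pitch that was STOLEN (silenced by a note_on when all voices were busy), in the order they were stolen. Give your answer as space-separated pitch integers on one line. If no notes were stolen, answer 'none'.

Op 1: note_on(82): voice 0 is free -> assigned | voices=[82 - - -]
Op 2: note_on(86): voice 1 is free -> assigned | voices=[82 86 - -]
Op 3: note_on(75): voice 2 is free -> assigned | voices=[82 86 75 -]
Op 4: note_on(69): voice 3 is free -> assigned | voices=[82 86 75 69]
Op 5: note_on(83): all voices busy, STEAL voice 0 (pitch 82, oldest) -> assign | voices=[83 86 75 69]
Op 6: note_off(69): free voice 3 | voices=[83 86 75 -]
Op 7: note_on(67): voice 3 is free -> assigned | voices=[83 86 75 67]
Op 8: note_off(67): free voice 3 | voices=[83 86 75 -]
Op 9: note_off(75): free voice 2 | voices=[83 86 - -]

Answer: 82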